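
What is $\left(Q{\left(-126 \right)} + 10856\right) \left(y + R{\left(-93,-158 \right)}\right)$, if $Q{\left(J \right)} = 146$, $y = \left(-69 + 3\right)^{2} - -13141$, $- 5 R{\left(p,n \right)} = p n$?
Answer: $\frac{800846582}{5} \approx 1.6017 \cdot 10^{8}$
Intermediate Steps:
$R{\left(p,n \right)} = - \frac{n p}{5}$ ($R{\left(p,n \right)} = - \frac{p n}{5} = - \frac{n p}{5}$)
$y = 17497$ ($y = \left(-66\right)^{2} + 13141 = 4356 + 13141 = 17497$)
$\left(Q{\left(-126 \right)} + 10856\right) \left(y + R{\left(-93,-158 \right)}\right) = \left(146 + 10856\right) \left(17497 - \left(- \frac{158}{5}\right) \left(-93\right)\right) = 11002 \left(17497 - \frac{14694}{5}\right) = 11002 \cdot \frac{72791}{5} = \frac{800846582}{5}$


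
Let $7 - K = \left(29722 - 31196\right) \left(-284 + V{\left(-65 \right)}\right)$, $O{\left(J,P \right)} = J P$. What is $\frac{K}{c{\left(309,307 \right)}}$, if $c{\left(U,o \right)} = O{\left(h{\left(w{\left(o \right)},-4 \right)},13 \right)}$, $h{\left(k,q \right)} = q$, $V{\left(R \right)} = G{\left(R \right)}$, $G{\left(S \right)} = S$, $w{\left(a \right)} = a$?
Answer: $\frac{514419}{52} \approx 9892.7$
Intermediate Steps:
$V{\left(R \right)} = R$
$c{\left(U,o \right)} = -52$ ($c{\left(U,o \right)} = \left(-4\right) 13 = -52$)
$K = -514419$ ($K = 7 - \left(29722 - 31196\right) \left(-284 - 65\right) = 7 - \left(-1474\right) \left(-349\right) = 7 - 514426 = -514419$)
$\frac{K}{c{\left(309,307 \right)}} = - \frac{514419}{-52} = \left(-514419\right) \left(- \frac{1}{52}\right) = \frac{514419}{52}$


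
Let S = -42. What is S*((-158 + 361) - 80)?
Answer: -5166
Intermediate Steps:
S*((-158 + 361) - 80) = -42*((-158 + 361) - 80) = -42*(203 - 80) = -42*123 = -5166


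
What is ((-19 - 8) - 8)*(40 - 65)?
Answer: 875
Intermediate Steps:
((-19 - 8) - 8)*(40 - 65) = (-27 - 8)*(-25) = -35*(-25) = 875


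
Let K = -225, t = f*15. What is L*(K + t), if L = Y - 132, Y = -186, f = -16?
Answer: 147870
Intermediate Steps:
t = -240 (t = -16*15 = -240)
L = -318 (L = -186 - 132 = -318)
L*(K + t) = -318*(-225 - 240) = -318*(-465) = 147870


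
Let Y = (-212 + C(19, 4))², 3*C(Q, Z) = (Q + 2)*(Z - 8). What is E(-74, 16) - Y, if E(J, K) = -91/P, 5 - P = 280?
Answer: -15839909/275 ≈ -57600.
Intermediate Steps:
P = -275 (P = 5 - 1*280 = 5 - 280 = -275)
E(J, K) = 91/275 (E(J, K) = -91/(-275) = -91*(-1/275) = 91/275)
C(Q, Z) = (-8 + Z)*(2 + Q)/3 (C(Q, Z) = ((Q + 2)*(Z - 8))/3 = ((2 + Q)*(-8 + Z))/3 = ((-8 + Z)*(2 + Q))/3 = (-8 + Z)*(2 + Q)/3)
Y = 57600 (Y = (-212 + (-16/3 - 8/3*19 + (⅔)*4 + (⅓)*19*4))² = (-212 + (-16/3 - 152/3 + 8/3 + 76/3))² = (-212 - 28)² = (-240)² = 57600)
E(-74, 16) - Y = 91/275 - 1*57600 = 91/275 - 57600 = -15839909/275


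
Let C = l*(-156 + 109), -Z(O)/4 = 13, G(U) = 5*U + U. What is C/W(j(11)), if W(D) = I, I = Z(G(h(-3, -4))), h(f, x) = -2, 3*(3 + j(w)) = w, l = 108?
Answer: 1269/13 ≈ 97.615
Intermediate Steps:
j(w) = -3 + w/3
G(U) = 6*U
Z(O) = -52 (Z(O) = -4*13 = -52)
I = -52
W(D) = -52
C = -5076 (C = 108*(-156 + 109) = 108*(-47) = -5076)
C/W(j(11)) = -5076/(-52) = -5076*(-1/52) = 1269/13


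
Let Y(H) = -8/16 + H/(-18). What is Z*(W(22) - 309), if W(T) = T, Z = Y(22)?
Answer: 8897/18 ≈ 494.28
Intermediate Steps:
Y(H) = -1/2 - H/18 (Y(H) = -8*1/16 + H*(-1/18) = -1/2 - H/18)
Z = -31/18 (Z = -1/2 - 1/18*22 = -1/2 - 11/9 = -31/18 ≈ -1.7222)
Z*(W(22) - 309) = -31*(22 - 309)/18 = -31/18*(-287) = 8897/18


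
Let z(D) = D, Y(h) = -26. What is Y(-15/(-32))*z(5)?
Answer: -130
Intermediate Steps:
Y(-15/(-32))*z(5) = -26*5 = -130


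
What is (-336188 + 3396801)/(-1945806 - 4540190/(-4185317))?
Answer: -12809635619321/8143810390312 ≈ -1.5729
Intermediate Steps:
(-336188 + 3396801)/(-1945806 - 4540190/(-4185317)) = 3060613/(-1945806 - 4540190*(-1/4185317)) = 3060613/(-1945806 + 4540190/4185317) = 3060613/(-8143810390312/4185317) = 3060613*(-4185317/8143810390312) = -12809635619321/8143810390312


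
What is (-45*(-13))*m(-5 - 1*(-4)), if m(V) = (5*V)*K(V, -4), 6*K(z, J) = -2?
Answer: 975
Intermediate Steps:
K(z, J) = -1/3 (K(z, J) = (1/6)*(-2) = -1/3)
m(V) = -5*V/3 (m(V) = (5*V)*(-1/3) = -5*V/3)
(-45*(-13))*m(-5 - 1*(-4)) = (-45*(-13))*(-5*(-5 - 1*(-4))/3) = 585*(-5*(-5 + 4)/3) = 585*(-5/3*(-1)) = 585*(5/3) = 975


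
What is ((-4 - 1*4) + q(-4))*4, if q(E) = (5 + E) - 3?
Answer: -40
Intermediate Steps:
q(E) = 2 + E
((-4 - 1*4) + q(-4))*4 = ((-4 - 1*4) + (2 - 4))*4 = ((-4 - 4) - 2)*4 = (-8 - 2)*4 = -10*4 = -40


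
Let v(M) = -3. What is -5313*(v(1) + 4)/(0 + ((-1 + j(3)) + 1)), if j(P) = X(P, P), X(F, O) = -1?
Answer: 5313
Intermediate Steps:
j(P) = -1
-5313*(v(1) + 4)/(0 + ((-1 + j(3)) + 1)) = -5313*(-3 + 4)/(0 + ((-1 - 1) + 1)) = -5313/(0 + (-2 + 1)) = -5313/(0 - 1) = -5313/(-1) = -5313*(-1) = 5313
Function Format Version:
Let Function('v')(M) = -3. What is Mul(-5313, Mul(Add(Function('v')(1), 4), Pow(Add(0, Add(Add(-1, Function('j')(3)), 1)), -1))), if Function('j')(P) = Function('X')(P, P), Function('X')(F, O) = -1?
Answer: 5313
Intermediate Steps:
Function('j')(P) = -1
Mul(-5313, Mul(Add(Function('v')(1), 4), Pow(Add(0, Add(Add(-1, Function('j')(3)), 1)), -1))) = Mul(-5313, Mul(Add(-3, 4), Pow(Add(0, Add(Add(-1, -1), 1)), -1))) = Mul(-5313, Mul(1, Pow(Add(0, Add(-2, 1)), -1))) = Mul(-5313, Mul(1, Pow(Add(0, -1), -1))) = Mul(-5313, Mul(1, Pow(-1, -1))) = Mul(-5313, Mul(1, -1)) = Mul(-5313, -1) = 5313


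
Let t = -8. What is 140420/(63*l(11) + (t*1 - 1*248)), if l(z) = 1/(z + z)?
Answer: -3089240/5569 ≈ -554.72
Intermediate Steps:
l(z) = 1/(2*z)
140420/(63*l(11) + (t*1 - 1*248)) = 140420/(63*((1/2)/11) + (-8*1 - 1*248)) = 140420/(63*((1/2)*(1/11)) + (-8 - 248)) = 140420/(63*(1/22) - 256) = 140420/(63/22 - 256) = 140420/(-5569/22) = 140420*(-22/5569) = -3089240/5569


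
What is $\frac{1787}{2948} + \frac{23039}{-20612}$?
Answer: $- \frac{1942833}{3797761} \approx -0.51157$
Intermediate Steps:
$\frac{1787}{2948} + \frac{23039}{-20612} = 1787 \cdot \frac{1}{2948} + 23039 \left(- \frac{1}{20612}\right) = \frac{1787}{2948} - \frac{23039}{20612} = - \frac{1942833}{3797761}$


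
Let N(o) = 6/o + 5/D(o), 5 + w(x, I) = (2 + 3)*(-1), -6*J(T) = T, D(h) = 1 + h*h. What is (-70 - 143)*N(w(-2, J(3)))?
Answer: 59214/505 ≈ 117.26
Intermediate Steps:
D(h) = 1 + h**2
J(T) = -T/6
w(x, I) = -10 (w(x, I) = -5 + (2 + 3)*(-1) = -5 + 5*(-1) = -5 - 5 = -10)
N(o) = 5/(1 + o**2) + 6/o (N(o) = 6/o + 5/(1 + o**2) = 5/(1 + o**2) + 6/o)
(-70 - 143)*N(w(-2, J(3))) = (-70 - 143)*((6 + 5*(-10) + 6*(-10)**2)/(-10 + (-10)**3)) = -213*(6 - 50 + 6*100)/(-10 - 1000) = -213*(6 - 50 + 600)/(-1010) = -(-213)*556/1010 = -213*(-278/505) = 59214/505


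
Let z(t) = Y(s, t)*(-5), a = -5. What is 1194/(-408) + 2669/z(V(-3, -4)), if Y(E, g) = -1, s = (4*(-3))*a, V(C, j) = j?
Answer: 180497/340 ≈ 530.87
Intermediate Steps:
s = 60 (s = (4*(-3))*(-5) = -12*(-5) = 60)
z(t) = 5 (z(t) = -1*(-5) = 5)
1194/(-408) + 2669/z(V(-3, -4)) = 1194/(-408) + 2669/5 = 1194*(-1/408) + 2669*(1/5) = -199/68 + 2669/5 = 180497/340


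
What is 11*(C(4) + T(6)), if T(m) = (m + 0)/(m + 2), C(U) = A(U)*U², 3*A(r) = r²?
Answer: 11363/12 ≈ 946.92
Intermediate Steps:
A(r) = r²/3
C(U) = U⁴/3 (C(U) = (U²/3)*U² = U⁴/3)
T(m) = m/(2 + m)
11*(C(4) + T(6)) = 11*((⅓)*4⁴ + 6/(2 + 6)) = 11*((⅓)*256 + 6/8) = 11*(256/3 + 6*(⅛)) = 11*(256/3 + ¾) = 11*(1033/12) = 11363/12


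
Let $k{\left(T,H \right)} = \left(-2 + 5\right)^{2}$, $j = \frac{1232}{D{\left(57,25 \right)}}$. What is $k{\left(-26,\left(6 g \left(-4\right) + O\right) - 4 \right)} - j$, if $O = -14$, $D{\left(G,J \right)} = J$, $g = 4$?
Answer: $- \frac{1007}{25} \approx -40.28$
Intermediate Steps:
$j = \frac{1232}{25} \approx 49.28$
$k{\left(T,H \right)} = 9$ ($k{\left(T,H \right)} = 3^{2} = 9$)
$k{\left(-26,\left(6 g \left(-4\right) + O\right) - 4 \right)} - j = 9 - \frac{1232}{25} = - \frac{1007}{25}$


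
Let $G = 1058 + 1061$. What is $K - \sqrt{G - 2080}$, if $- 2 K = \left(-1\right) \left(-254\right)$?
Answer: $-127 - \sqrt{39} \approx -133.25$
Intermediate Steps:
$K = -127$ ($K = - \frac{\left(-1\right) \left(-254\right)}{2} = \left(- \frac{1}{2}\right) 254 = -127$)
$G = 2119$
$K - \sqrt{G - 2080} = -127 - \sqrt{2119 - 2080} = -127 - \sqrt{39}$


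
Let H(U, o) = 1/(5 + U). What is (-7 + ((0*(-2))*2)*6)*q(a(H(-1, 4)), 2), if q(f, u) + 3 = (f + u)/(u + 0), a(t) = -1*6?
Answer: 35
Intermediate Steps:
a(t) = -6
q(f, u) = -3 + (f + u)/u (q(f, u) = -3 + (f + u)/(u + 0) = -3 + (f + u)/u)
(-7 + ((0*(-2))*2)*6)*q(a(H(-1, 4)), 2) = (-7 + ((0*(-2))*2)*6)*(-2 - 6/2) = (-7 + (0*2)*6)*(-2 - 6*1/2) = (-7 + 0*6)*(-2 - 3) = (-7 + 0)*(-5) = -7*(-5) = 35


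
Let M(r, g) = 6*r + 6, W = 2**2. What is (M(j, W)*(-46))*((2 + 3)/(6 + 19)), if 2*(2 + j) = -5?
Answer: 966/5 ≈ 193.20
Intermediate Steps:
j = -9/2 (j = -2 + (1/2)*(-5) = -2 - 5/2 = -9/2 ≈ -4.5000)
W = 4
M(r, g) = 6 + 6*r
(M(j, W)*(-46))*((2 + 3)/(6 + 19)) = ((6 + 6*(-9/2))*(-46))*((2 + 3)/(6 + 19)) = ((6 - 27)*(-46))*(5/25) = (-21*(-46))*(5*(1/25)) = 966*(1/5) = 966/5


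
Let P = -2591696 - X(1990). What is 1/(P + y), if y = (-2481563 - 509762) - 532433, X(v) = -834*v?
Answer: -1/4455794 ≈ -2.2443e-7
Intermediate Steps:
y = -3523758 (y = -2991325 - 532433 = -3523758)
P = -932036 (P = -2591696 - (-834)*1990 = -2591696 - 1*(-1659660) = -2591696 + 1659660 = -932036)
1/(P + y) = 1/(-932036 - 3523758) = 1/(-4455794) = -1/4455794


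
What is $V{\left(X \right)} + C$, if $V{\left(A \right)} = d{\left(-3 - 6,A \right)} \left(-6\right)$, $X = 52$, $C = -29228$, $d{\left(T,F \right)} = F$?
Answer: $-29540$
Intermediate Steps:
$V{\left(A \right)} = - 6 A$ ($V{\left(A \right)} = A \left(-6\right) = - 6 A$)
$V{\left(X \right)} + C = \left(-6\right) 52 - 29228 = -312 - 29228 = -29540$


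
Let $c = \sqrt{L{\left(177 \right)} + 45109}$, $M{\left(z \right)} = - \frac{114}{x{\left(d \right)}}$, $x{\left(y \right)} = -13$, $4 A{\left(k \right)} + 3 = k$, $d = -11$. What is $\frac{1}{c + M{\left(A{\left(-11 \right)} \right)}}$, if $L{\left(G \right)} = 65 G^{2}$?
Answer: $- \frac{741}{175879745} + \frac{169 \sqrt{2081494}}{351759490} \approx 0.00068894$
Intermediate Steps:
$A{\left(k \right)} = - \frac{3}{4} + \frac{k}{4}$
$M{\left(z \right)} = \frac{114}{13}$ ($M{\left(z \right)} = - \frac{114}{-13} = \left(-114\right) \left(- \frac{1}{13}\right) = \frac{114}{13}$)
$c = \sqrt{2081494}$ ($c = \sqrt{65 \cdot 177^{2} + 45109} = \sqrt{65 \cdot 31329 + 45109} = \sqrt{2036385 + 45109} = \sqrt{2081494} \approx 1442.7$)
$\frac{1}{c + M{\left(A{\left(-11 \right)} \right)}} = \frac{1}{\sqrt{2081494} + \frac{114}{13}} = \frac{1}{\frac{114}{13} + \sqrt{2081494}}$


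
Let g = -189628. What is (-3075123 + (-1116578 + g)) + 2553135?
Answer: -1828194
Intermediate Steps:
(-3075123 + (-1116578 + g)) + 2553135 = (-3075123 + (-1116578 - 189628)) + 2553135 = (-3075123 - 1306206) + 2553135 = -4381329 + 2553135 = -1828194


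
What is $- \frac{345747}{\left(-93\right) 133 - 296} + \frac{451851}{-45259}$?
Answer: $\frac{9925470558}{573205235} \approx 17.316$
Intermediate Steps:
$- \frac{345747}{\left(-93\right) 133 - 296} + \frac{451851}{-45259} = - \frac{345747}{-12369 - 296} + 451851 \left(- \frac{1}{45259}\right) = - \frac{345747}{-12665} - \frac{451851}{45259} = \left(-345747\right) \left(- \frac{1}{12665}\right) - \frac{451851}{45259} = \frac{345747}{12665} - \frac{451851}{45259} = \frac{9925470558}{573205235}$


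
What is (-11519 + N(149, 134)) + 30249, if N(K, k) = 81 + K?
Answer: 18960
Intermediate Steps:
(-11519 + N(149, 134)) + 30249 = (-11519 + (81 + 149)) + 30249 = (-11519 + 230) + 30249 = -11289 + 30249 = 18960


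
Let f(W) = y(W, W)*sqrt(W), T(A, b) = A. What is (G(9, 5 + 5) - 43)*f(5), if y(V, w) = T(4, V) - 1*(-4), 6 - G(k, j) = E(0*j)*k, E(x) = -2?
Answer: -152*sqrt(5) ≈ -339.88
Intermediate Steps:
G(k, j) = 6 + 2*k (G(k, j) = 6 - (-2)*k = 6 + 2*k)
y(V, w) = 8 (y(V, w) = 4 - 1*(-4) = 4 + 4 = 8)
f(W) = 8*sqrt(W)
(G(9, 5 + 5) - 43)*f(5) = ((6 + 2*9) - 43)*(8*sqrt(5)) = ((6 + 18) - 43)*(8*sqrt(5)) = (24 - 43)*(8*sqrt(5)) = -152*sqrt(5)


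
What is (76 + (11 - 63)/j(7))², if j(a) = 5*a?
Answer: 6801664/1225 ≈ 5552.4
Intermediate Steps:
(76 + (11 - 63)/j(7))² = (76 + (11 - 63)/((5*7)))² = (76 - 52/35)² = (2608/35)² = 6801664/1225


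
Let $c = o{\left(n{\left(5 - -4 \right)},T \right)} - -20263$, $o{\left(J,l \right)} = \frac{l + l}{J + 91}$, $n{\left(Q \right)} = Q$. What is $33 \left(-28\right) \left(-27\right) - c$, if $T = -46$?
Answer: $\frac{117148}{25} \approx 4685.9$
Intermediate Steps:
$o{\left(J,l \right)} = \frac{2 l}{91 + J}$
$c = \frac{506552}{25}$ ($c = 2 \left(-46\right) \frac{1}{91 + \left(5 - -4\right)} - -20263 = 2 \left(-46\right) \frac{1}{91 + \left(5 + 4\right)} + 20263 = 2 \left(-46\right) \frac{1}{91 + 9} + 20263 = 2 \left(-46\right) \frac{1}{100} + 20263 = - \frac{23}{25} + 20263 = \frac{506552}{25} \approx 20262.0$)
$33 \left(-28\right) \left(-27\right) - c = 33 \left(-28\right) \left(-27\right) - \frac{506552}{25} = \left(-924\right) \left(-27\right) - \frac{506552}{25} = 24948 - \frac{506552}{25} = \frac{117148}{25}$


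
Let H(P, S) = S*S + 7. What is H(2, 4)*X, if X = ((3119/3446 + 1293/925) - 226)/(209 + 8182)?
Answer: -5466682527/8915577350 ≈ -0.61316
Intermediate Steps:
H(P, S) = 7 + S**2 (H(P, S) = S**2 + 7 = 7 + S**2)
X = -237681849/8915577350 (X = ((3119*(1/3446) + 1293*(1/925)) - 226)/8391 = ((3119/3446 + 1293/925) - 226)*(1/8391) = (7340753/3187550 - 226)*(1/8391) = -713045547/3187550*1/8391 = -237681849/8915577350 ≈ -0.026659)
H(2, 4)*X = (7 + 4**2)*(-237681849/8915577350) = (7 + 16)*(-237681849/8915577350) = 23*(-237681849/8915577350) = -5466682527/8915577350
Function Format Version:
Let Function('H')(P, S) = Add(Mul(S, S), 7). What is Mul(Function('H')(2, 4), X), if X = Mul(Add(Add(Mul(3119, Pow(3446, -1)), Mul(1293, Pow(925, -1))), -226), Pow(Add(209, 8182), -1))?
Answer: Rational(-5466682527, 8915577350) ≈ -0.61316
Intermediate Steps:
Function('H')(P, S) = Add(7, Pow(S, 2)) (Function('H')(P, S) = Add(Pow(S, 2), 7) = Add(7, Pow(S, 2)))
X = Rational(-237681849, 8915577350) (X = Mul(Add(Add(Mul(3119, Rational(1, 3446)), Mul(1293, Rational(1, 925))), -226), Pow(8391, -1)) = Mul(Add(Add(Rational(3119, 3446), Rational(1293, 925)), -226), Rational(1, 8391)) = Mul(Add(Rational(7340753, 3187550), -226), Rational(1, 8391)) = Mul(Rational(-713045547, 3187550), Rational(1, 8391)) = Rational(-237681849, 8915577350) ≈ -0.026659)
Mul(Function('H')(2, 4), X) = Mul(Add(7, Pow(4, 2)), Rational(-237681849, 8915577350)) = Mul(Add(7, 16), Rational(-237681849, 8915577350)) = Mul(23, Rational(-237681849, 8915577350)) = Rational(-5466682527, 8915577350)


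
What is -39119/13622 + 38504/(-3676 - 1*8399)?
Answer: -142409059/23497950 ≈ -6.0605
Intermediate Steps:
-39119/13622 + 38504/(-3676 - 1*8399) = -39119*1/13622 + 38504/(-3676 - 8399) = -39119/13622 + 38504/(-12075) = -39119/13622 + 38504*(-1/12075) = -39119/13622 - 38504/12075 = -142409059/23497950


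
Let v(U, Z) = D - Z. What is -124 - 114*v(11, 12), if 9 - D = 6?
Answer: 902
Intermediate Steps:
D = 3 (D = 9 - 1*6 = 9 - 6 = 3)
v(U, Z) = 3 - Z
-124 - 114*v(11, 12) = -124 - 114*(3 - 1*12) = -124 - 114*(3 - 12) = -124 - 114*(-9) = -124 + 1026 = 902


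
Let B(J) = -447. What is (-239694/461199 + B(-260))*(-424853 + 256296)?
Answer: 11596477023793/153733 ≈ 7.5433e+7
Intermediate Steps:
(-239694/461199 + B(-260))*(-424853 + 256296) = (-239694/461199 - 447)*(-424853 + 256296) = (-239694*1/461199 - 447)*(-168557) = (-79898/153733 - 447)*(-168557) = -68798549/153733*(-168557) = 11596477023793/153733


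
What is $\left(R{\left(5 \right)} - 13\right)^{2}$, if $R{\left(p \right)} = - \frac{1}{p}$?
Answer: $\frac{4356}{25} \approx 174.24$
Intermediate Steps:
$\left(R{\left(5 \right)} - 13\right)^{2} = \left(- \frac{1}{5} - 13\right)^{2} = \left(- \frac{66}{5}\right)^{2} = \frac{4356}{25}$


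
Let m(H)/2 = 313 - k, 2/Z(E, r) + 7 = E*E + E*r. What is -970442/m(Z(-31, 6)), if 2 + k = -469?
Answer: -485221/784 ≈ -618.90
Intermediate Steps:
k = -471 (k = -2 - 469 = -471)
Z(E, r) = 2/(-7 + E² + E*r) (Z(E, r) = 2/(-7 + (E*E + E*r)) = 2/(-7 + (E² + E*r)) = 2/(-7 + E² + E*r))
m(H) = 1568 (m(H) = 2*(313 - 1*(-471)) = 2*(313 + 471) = 2*784 = 1568)
-970442/m(Z(-31, 6)) = -970442/1568 = -970442*1/1568 = -485221/784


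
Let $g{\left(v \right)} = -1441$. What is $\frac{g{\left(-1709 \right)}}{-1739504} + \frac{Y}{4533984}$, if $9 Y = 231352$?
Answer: $\frac{1108747519}{170629686864} \approx 0.006498$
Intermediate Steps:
$Y = \frac{231352}{9}$ ($Y = \frac{1}{9} \cdot 231352 = \frac{231352}{9} \approx 25706.0$)
$\frac{g{\left(-1709 \right)}}{-1739504} + \frac{Y}{4533984} = - \frac{1441}{-1739504} + \frac{231352}{9 \cdot 4533984} = \left(-1441\right) \left(- \frac{1}{1739504}\right) + \frac{231352}{9} \cdot \frac{1}{4533984} = \frac{1441}{1739504} + \frac{28919}{5100732} = \frac{1108747519}{170629686864}$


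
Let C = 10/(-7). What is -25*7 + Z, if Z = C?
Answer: -1235/7 ≈ -176.43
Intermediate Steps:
C = -10/7 (C = 10*(-⅐) = -10/7 ≈ -1.4286)
Z = -10/7 ≈ -1.4286
-25*7 + Z = -25*7 - 10/7 = -175 - 10/7 = -1235/7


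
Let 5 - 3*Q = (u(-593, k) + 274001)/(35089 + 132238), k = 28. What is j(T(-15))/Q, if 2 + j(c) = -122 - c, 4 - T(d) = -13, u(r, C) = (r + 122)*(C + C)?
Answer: -70779321/589010 ≈ -120.17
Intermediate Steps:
u(r, C) = 2*C*(122 + r) (u(r, C) = (122 + r)*(2*C) = 2*C*(122 + r))
T(d) = 17 (T(d) = 4 - 1*(-13) = 4 + 13 = 17)
j(c) = -124 - c (j(c) = -2 + (-122 - c) = -124 - c)
Q = 589010/501981 (Q = 5/3 - (2*28*(122 - 593) + 274001)/(3*(35089 + 132238)) = 5/3 - (2*28*(-471) + 274001)/(3*167327) = 5/3 - (-26376 + 274001)/(3*167327) = 5/3 - 247625/(3*167327) = 5/3 - ⅓*247625/167327 = 5/3 - 247625/501981 = 589010/501981 ≈ 1.1734)
j(T(-15))/Q = (-124 - 1*17)/(589010/501981) = (-124 - 17)*(501981/589010) = -141*501981/589010 = -70779321/589010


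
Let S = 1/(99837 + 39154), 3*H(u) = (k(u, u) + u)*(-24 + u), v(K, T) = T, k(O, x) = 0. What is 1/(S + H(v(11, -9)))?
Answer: 138991/13760110 ≈ 0.010101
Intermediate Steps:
H(u) = u*(-24 + u)/3 (H(u) = ((0 + u)*(-24 + u))/3 = (u*(-24 + u))/3 = u*(-24 + u)/3)
S = 1/138991 ≈ 7.1947e-6
1/(S + H(v(11, -9))) = 1/(1/138991 + (⅓)*(-9)*(-24 - 9)) = 1/(1/138991 + (⅓)*(-9)*(-33)) = 1/(1/138991 + 99) = 1/(13760110/138991) = 138991/13760110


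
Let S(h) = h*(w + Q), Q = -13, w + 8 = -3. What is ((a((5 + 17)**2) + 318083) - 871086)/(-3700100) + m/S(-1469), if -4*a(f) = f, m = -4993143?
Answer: -1537968956213/10870893800 ≈ -141.48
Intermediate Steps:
w = -11 (w = -8 - 3 = -11)
a(f) = -f/4
S(h) = -24*h (S(h) = h*(-11 - 13) = h*(-24) = -24*h)
((a((5 + 17)**2) + 318083) - 871086)/(-3700100) + m/S(-1469) = ((-(5 + 17)**2/4 + 318083) - 871086)/(-3700100) - 4993143/((-24*(-1469))) = ((-1/4*22**2 + 318083) - 871086)*(-1/3700100) - 4993143/35256 = ((-1/4*484 + 318083) - 871086)*(-1/3700100) - 4993143*1/35256 = ((-121 + 318083) - 871086)*(-1/3700100) - 1664381/11752 = (317962 - 871086)*(-1/3700100) - 1664381/11752 = -553124*(-1/3700100) - 1664381/11752 = 138281/925025 - 1664381/11752 = -1537968956213/10870893800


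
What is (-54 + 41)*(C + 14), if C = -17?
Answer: 39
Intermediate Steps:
(-54 + 41)*(C + 14) = (-54 + 41)*(-17 + 14) = -13*(-3) = 39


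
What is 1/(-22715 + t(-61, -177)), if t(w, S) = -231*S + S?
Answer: 1/17995 ≈ 5.5571e-5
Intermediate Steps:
t(w, S) = -230*S
1/(-22715 + t(-61, -177)) = 1/(-22715 - 230*(-177)) = 1/(-22715 + 40710) = 1/17995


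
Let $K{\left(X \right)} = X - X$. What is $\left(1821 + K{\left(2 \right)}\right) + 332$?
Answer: $2153$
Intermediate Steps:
$K{\left(X \right)} = 0$
$\left(1821 + K{\left(2 \right)}\right) + 332 = \left(1821 + 0\right) + 332 = 1821 + 332 = 2153$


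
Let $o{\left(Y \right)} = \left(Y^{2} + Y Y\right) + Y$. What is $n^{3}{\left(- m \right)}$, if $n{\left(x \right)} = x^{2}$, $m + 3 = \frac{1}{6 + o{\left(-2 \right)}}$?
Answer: $\frac{1838265625}{2985984} \approx 615.63$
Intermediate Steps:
$o{\left(Y \right)} = Y + 2 Y^{2}$ ($o{\left(Y \right)} = \left(Y^{2} + Y^{2}\right) + Y = 2 Y^{2} + Y = Y + 2 Y^{2}$)
$m = - \frac{35}{12}$ ($m = -3 + \frac{1}{6 - 2 \left(1 + 2 \left(-2\right)\right)} = -3 + \frac{1}{6 - 2 \left(1 - 4\right)} = -3 + \frac{1}{6 - -6} = -3 + \frac{1}{6 + 6} = -3 + \frac{1}{12} = - \frac{35}{12} \approx -2.9167$)
$n^{3}{\left(- m \right)} = \left(\left(\left(-1\right) \left(- \frac{35}{12}\right)\right)^{2}\right)^{3} = \left(\left(\frac{35}{12}\right)^{2}\right)^{3} = \left(\frac{1225}{144}\right)^{3} = \frac{1838265625}{2985984}$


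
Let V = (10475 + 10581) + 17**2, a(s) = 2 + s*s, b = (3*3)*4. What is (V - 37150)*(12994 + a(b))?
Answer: -225885060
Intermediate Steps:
b = 36 (b = 9*4 = 36)
a(s) = 2 + s**2
V = 21345 (V = 21056 + 289 = 21345)
(V - 37150)*(12994 + a(b)) = (21345 - 37150)*(12994 + (2 + 36**2)) = -15805*(12994 + (2 + 1296)) = -15805*(12994 + 1298) = -15805*14292 = -225885060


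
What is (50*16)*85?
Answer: 68000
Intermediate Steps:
(50*16)*85 = 800*85 = 68000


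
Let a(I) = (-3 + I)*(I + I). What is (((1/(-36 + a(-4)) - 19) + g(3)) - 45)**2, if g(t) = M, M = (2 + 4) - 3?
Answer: 1485961/400 ≈ 3714.9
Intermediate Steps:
a(I) = 2*I*(-3 + I) (a(I) = (-3 + I)*(2*I) = 2*I*(-3 + I))
M = 3 (M = 6 - 3 = 3)
g(t) = 3
(((1/(-36 + a(-4)) - 19) + g(3)) - 45)**2 = (((1/(-36 + 2*(-4)*(-3 - 4)) - 19) + 3) - 45)**2 = (((1/(-36 + 2*(-4)*(-7)) - 19) + 3) - 45)**2 = (((1/(-36 + 56) - 19) + 3) - 45)**2 = (((1/20 - 19) + 3) - 45)**2 = ((-379/20 + 3) - 45)**2 = (-319/20 - 45)**2 = (-1219/20)**2 = 1485961/400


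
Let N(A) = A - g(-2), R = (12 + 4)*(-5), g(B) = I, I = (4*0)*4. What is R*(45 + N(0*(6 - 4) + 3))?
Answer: -3840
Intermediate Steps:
I = 0 (I = 0*4 = 0)
g(B) = 0
R = -80 (R = 16*(-5) = -80)
N(A) = A (N(A) = A - 1*0 = A + 0 = A)
R*(45 + N(0*(6 - 4) + 3)) = -80*(45 + (0*(6 - 4) + 3)) = -80*(45 + (0*2 + 3)) = -80*(45 + (0 + 3)) = -80*(45 + 3) = -80*48 = -3840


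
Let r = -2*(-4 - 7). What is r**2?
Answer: 484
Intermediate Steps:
r = 22 (r = -2*(-11) = 22)
r**2 = 22**2 = 484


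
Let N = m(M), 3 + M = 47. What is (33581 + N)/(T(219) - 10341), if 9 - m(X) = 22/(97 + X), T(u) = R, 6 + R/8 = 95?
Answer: -4736168/1357689 ≈ -3.4884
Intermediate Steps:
R = 712 (R = -48 + 8*95 = -48 + 760 = 712)
T(u) = 712
M = 44 (M = -3 + 47 = 44)
m(X) = 9 - 22/(97 + X)
N = 1247/141 (N = (851 + 9*44)/(97 + 44) = (851 + 396)/141 = (1/141)*1247 = 1247/141 ≈ 8.8440)
(33581 + N)/(T(219) - 10341) = (33581 + 1247/141)/(712 - 10341) = (4736168/141)/(-9629) = (4736168/141)*(-1/9629) = -4736168/1357689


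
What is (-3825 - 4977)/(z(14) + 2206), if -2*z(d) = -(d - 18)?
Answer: -4401/1102 ≈ -3.9936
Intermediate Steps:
z(d) = -9 + d/2 (z(d) = -(-1)*(d - 18)/2 = -(-1)*(-18 + d)/2 = -(18 - d)/2 = -9 + d/2)
(-3825 - 4977)/(z(14) + 2206) = (-3825 - 4977)/((-9 + (½)*14) + 2206) = -8802/((-9 + 7) + 2206) = -8802/(-2 + 2206) = -8802/2204 = -8802*1/2204 = -4401/1102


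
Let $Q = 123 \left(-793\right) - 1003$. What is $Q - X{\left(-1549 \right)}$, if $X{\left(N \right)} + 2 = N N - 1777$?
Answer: $-2496164$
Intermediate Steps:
$X{\left(N \right)} = -1779 + N^{2}$ ($X{\left(N \right)} = -2 + \left(N N - 1777\right) = -2 + \left(N^{2} - 1777\right) = -2 + \left(-1777 + N^{2}\right) = -1779 + N^{2}$)
$Q = -98542$ ($Q = -97539 - 1003 = -98542$)
$Q - X{\left(-1549 \right)} = -98542 - \left(-1779 + \left(-1549\right)^{2}\right) = -98542 - \left(-1779 + 2399401\right) = -98542 - 2397622 = -2496164$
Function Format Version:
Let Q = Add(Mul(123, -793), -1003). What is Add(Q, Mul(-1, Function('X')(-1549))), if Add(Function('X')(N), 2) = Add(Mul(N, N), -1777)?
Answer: -2496164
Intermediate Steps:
Function('X')(N) = Add(-1779, Pow(N, 2)) (Function('X')(N) = Add(-2, Add(Mul(N, N), -1777)) = Add(-2, Add(Pow(N, 2), -1777)) = Add(-2, Add(-1777, Pow(N, 2))) = Add(-1779, Pow(N, 2)))
Q = -98542 (Q = Add(-97539, -1003) = -98542)
Add(Q, Mul(-1, Function('X')(-1549))) = Add(-98542, Mul(-1, Add(-1779, Pow(-1549, 2)))) = Add(-98542, Mul(-1, Add(-1779, 2399401))) = Add(-98542, Mul(-1, 2397622)) = Add(-98542, -2397622) = -2496164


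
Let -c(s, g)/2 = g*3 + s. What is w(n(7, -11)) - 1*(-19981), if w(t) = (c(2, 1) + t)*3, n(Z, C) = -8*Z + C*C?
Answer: 20146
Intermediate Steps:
n(Z, C) = C² - 8*Z (n(Z, C) = -8*Z + C² = C² - 8*Z)
c(s, g) = -6*g - 2*s (c(s, g) = -2*(g*3 + s) = -2*(3*g + s) = -2*(s + 3*g) = -6*g - 2*s)
w(t) = -30 + 3*t (w(t) = ((-6*1 - 2*2) + t)*3 = ((-6 - 4) + t)*3 = (-10 + t)*3 = -30 + 3*t)
w(n(7, -11)) - 1*(-19981) = (-30 + 3*((-11)² - 8*7)) - 1*(-19981) = (-30 + 3*(121 - 56)) + 19981 = (-30 + 3*65) + 19981 = (-30 + 195) + 19981 = 165 + 19981 = 20146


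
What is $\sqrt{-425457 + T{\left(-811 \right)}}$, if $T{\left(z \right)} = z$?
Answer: $2 i \sqrt{106567} \approx 652.89 i$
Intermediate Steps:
$\sqrt{-425457 + T{\left(-811 \right)}} = \sqrt{-425457 - 811} = \sqrt{-426268} = 2 i \sqrt{106567}$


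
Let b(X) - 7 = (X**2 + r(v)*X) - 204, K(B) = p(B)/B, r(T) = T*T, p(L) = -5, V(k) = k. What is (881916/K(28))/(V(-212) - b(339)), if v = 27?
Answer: 8231216/603445 ≈ 13.640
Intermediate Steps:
r(T) = T**2
K(B) = -5/B
b(X) = -197 + X**2 + 729*X (b(X) = 7 + ((X**2 + 27**2*X) - 204) = 7 + ((X**2 + 729*X) - 204) = 7 + (-204 + X**2 + 729*X) = -197 + X**2 + 729*X)
(881916/K(28))/(V(-212) - b(339)) = (881916/((-5/28)))/(-212 - (-197 + 339**2 + 729*339)) = (881916/((-5*1/28)))/(-212 - (-197 + 114921 + 247131)) = (881916/(-5/28))/(-212 - 1*361855) = (881916*(-28/5))/(-212 - 361855) = -24693648/5/(-362067) = -24693648/5*(-1/362067) = 8231216/603445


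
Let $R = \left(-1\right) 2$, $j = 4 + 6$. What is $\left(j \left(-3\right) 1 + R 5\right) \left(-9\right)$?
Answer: $360$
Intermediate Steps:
$j = 10$
$R = -2$
$\left(j \left(-3\right) 1 + R 5\right) \left(-9\right) = \left(10 \left(-3\right) 1 - 10\right) \left(-9\right) = \left(\left(-30\right) 1 - 10\right) \left(-9\right) = \left(-30 - 10\right) \left(-9\right) = \left(-40\right) \left(-9\right) = 360$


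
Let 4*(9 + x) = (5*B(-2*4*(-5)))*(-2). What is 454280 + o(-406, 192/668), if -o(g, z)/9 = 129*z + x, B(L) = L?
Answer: 75972859/167 ≈ 4.5493e+5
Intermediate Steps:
x = -109 (x = -9 + ((5*(-2*4*(-5)))*(-2))/4 = -9 + ((5*(-8*(-5)))*(-2))/4 = -9 + ((5*40)*(-2))/4 = -9 + (200*(-2))/4 = -9 + (1/4)*(-400) = -9 - 100 = -109)
o(g, z) = 981 - 1161*z (o(g, z) = -9*(129*z - 109) = -9*(-109 + 129*z) = 981 - 1161*z)
454280 + o(-406, 192/668) = 454280 + (981 - 222912/668) = 454280 + (981 - 1161*48/167) = 454280 + (981 - 55728/167) = 454280 + 108099/167 = 75972859/167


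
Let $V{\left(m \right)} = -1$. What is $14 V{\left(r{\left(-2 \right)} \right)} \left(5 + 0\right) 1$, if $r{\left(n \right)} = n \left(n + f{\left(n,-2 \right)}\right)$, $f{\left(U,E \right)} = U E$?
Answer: $-70$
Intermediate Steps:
$f{\left(U,E \right)} = E U$
$r{\left(n \right)} = - n^{2}$ ($r{\left(n \right)} = n \left(n - 2 n\right) = n \left(- n\right) = - n^{2}$)
$14 V{\left(r{\left(-2 \right)} \right)} \left(5 + 0\right) 1 = 14 \left(-1\right) \left(5 + 0\right) 1 = - 14 \cdot 5 \cdot 1 = \left(-14\right) 5 = -70$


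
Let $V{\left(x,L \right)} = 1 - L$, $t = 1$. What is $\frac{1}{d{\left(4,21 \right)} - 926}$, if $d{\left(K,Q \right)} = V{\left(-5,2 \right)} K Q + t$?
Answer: $- \frac{1}{1009} \approx -0.00099108$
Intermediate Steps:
$d{\left(K,Q \right)} = 1 - K Q$ ($d{\left(K,Q \right)} = \left(1 - 2\right) K Q + 1 = - K Q + 1 = 1 - K Q$)
$\frac{1}{d{\left(4,21 \right)} - 926} = \frac{1}{\left(1 - 4 \cdot 21\right) - 926} = \frac{1}{\left(1 - 84\right) - 926} = \frac{1}{-83 - 926} = \frac{1}{-1009} = - \frac{1}{1009}$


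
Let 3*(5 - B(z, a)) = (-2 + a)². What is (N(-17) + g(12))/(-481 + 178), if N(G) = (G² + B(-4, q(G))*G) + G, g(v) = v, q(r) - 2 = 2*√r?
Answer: 0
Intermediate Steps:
q(r) = 2 + 2*√r
B(z, a) = 5 - (-2 + a)²/3
N(G) = G + G² + G*(5 - 4*G/3) (N(G) = (G² + (5 - (-2 + (2 + 2*√G))²/3)*G) + G = (G² + (5 - 4*G/3)*G) + G = (G² + G*(5 - 4*G/3)) + G = G + G² + G*(5 - 4*G/3))
(N(-17) + g(12))/(-481 + 178) = ((⅓)*(-17)*(18 - 1*(-17)) + 12)/(-481 + 178) = ((⅓)*(-17)*(18 + 17) + 12)/(-303) = ((⅓)*(-17)*35 + 12)*(-1/303) = (-595/3 + 12)*(-1/303) = -559/3*(-1/303) = 559/909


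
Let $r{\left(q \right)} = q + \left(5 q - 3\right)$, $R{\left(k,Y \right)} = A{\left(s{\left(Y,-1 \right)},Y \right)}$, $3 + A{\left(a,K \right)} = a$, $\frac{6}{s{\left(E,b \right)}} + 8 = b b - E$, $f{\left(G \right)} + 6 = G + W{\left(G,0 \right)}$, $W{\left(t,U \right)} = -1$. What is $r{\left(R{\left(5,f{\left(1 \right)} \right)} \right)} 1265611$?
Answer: $-72139827$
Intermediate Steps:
$f{\left(G \right)} = -7 + G$ ($f{\left(G \right)} = -6 + \left(G - 1\right) = -6 + \left(-1 + G\right) = -7 + G$)
$s{\left(E,b \right)} = \frac{6}{-8 + b^{2} - E}$ ($s{\left(E,b \right)} = \frac{6}{-8 - \left(E - b b\right)} = \frac{6}{-8 - \left(E - b^{2}\right)} = \frac{6}{-8 + b^{2} - E}$)
$A{\left(a,K \right)} = -3 + a$
$R{\left(k,Y \right)} = -3 + \frac{6}{-7 - Y}$ ($R{\left(k,Y \right)} = -3 + \frac{6}{-8 + \left(-1\right)^{2} - Y} = -3 + \frac{6}{-8 + 1 - Y} = -3 + \frac{6}{-7 - Y}$)
$r{\left(q \right)} = -3 + 6 q$ ($r{\left(q \right)} = q + \left(-3 + 5 q\right) = -3 + 6 q$)
$r{\left(R{\left(5,f{\left(1 \right)} \right)} \right)} 1265611 = \left(-3 + 6 \frac{3 \left(-9 - \left(-7 + 1\right)\right)}{7 + \left(-7 + 1\right)}\right) 1265611 = \left(-3 + 6 \frac{3 \left(-9 - -6\right)}{7 - 6}\right) 1265611 = \left(-3 + 6 \frac{3 \left(-9 + 6\right)}{1}\right) 1265611 = \left(-3 + 6 \cdot 3 \cdot 1 \left(-3\right)\right) 1265611 = \left(-3 + 6 \left(-9\right)\right) 1265611 = \left(-3 - 54\right) 1265611 = \left(-57\right) 1265611 = -72139827$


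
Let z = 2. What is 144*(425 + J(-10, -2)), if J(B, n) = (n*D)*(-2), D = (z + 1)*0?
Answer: 61200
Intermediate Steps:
D = 0 (D = (2 + 1)*0 = 3*0 = 0)
J(B, n) = 0 (J(B, n) = (n*0)*(-2) = 0*(-2) = 0)
144*(425 + J(-10, -2)) = 144*(425 + 0) = 144*425 = 61200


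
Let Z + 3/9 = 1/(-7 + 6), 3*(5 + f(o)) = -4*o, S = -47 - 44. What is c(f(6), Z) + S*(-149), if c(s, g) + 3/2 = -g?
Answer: 81353/6 ≈ 13559.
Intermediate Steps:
S = -91
f(o) = -5 - 4*o/3 (f(o) = -5 + (-4*o)/3 = -5 - 4*o/3)
Z = -4/3 (Z = -⅓ + 1/(-7 + 6) = -⅓ + 1/(-1) = -⅓ - 1 = -4/3 ≈ -1.3333)
c(s, g) = -3/2 - g
c(f(6), Z) + S*(-149) = (-3/2 - 1*(-4/3)) - 91*(-149) = (-3/2 + 4/3) + 13559 = -⅙ + 13559 = 81353/6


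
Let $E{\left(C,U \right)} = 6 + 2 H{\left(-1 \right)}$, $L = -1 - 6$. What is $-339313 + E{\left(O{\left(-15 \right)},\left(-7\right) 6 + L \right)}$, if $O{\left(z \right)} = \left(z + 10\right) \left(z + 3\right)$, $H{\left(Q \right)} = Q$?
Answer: $-339309$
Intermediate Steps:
$L = -7$
$O{\left(z \right)} = \left(3 + z\right) \left(10 + z\right)$ ($O{\left(z \right)} = \left(10 + z\right) \left(3 + z\right) = \left(3 + z\right) \left(10 + z\right)$)
$E{\left(C,U \right)} = 4$ ($E{\left(C,U \right)} = 6 + 2 \left(-1\right) = 6 - 2 = 4$)
$-339313 + E{\left(O{\left(-15 \right)},\left(-7\right) 6 + L \right)} = -339313 + 4 = -339309$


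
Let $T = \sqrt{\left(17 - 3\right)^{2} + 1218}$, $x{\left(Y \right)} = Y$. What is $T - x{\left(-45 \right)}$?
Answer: $45 + \sqrt{1414} \approx 82.603$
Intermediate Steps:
$T = \sqrt{1414}$ ($T = \sqrt{14^{2} + 1218} = \sqrt{196 + 1218} = \sqrt{1414} \approx 37.603$)
$T - x{\left(-45 \right)} = \sqrt{1414} - -45 = \sqrt{1414} + 45 = 45 + \sqrt{1414}$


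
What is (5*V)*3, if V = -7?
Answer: -105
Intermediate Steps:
(5*V)*3 = (5*(-7))*3 = -35*3 = -105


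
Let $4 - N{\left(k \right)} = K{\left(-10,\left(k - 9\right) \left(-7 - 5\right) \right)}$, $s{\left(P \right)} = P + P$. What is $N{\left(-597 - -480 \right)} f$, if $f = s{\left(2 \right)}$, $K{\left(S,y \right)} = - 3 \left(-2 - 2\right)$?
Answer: $-32$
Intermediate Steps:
$s{\left(P \right)} = 2 P$
$K{\left(S,y \right)} = 12$ ($K{\left(S,y \right)} = \left(-3\right) \left(-4\right) = 12$)
$N{\left(k \right)} = -8$ ($N{\left(k \right)} = 4 - 12 = -8$)
$f = 4$ ($f = 2 \cdot 2 = 4$)
$N{\left(-597 - -480 \right)} f = \left(-8\right) 4 = -32$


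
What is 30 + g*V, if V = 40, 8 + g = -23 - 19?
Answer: -1970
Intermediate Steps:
g = -50 (g = -8 + (-23 - 19) = -8 - 42 = -50)
30 + g*V = 30 - 50*40 = 30 - 2000 = -1970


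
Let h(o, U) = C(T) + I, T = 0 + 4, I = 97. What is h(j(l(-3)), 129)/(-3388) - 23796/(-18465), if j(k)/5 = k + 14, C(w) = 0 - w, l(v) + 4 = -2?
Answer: 26301201/20853140 ≈ 1.2613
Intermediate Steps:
T = 4
l(v) = -6 (l(v) = -4 - 2 = -6)
C(w) = -w
j(k) = 70 + 5*k (j(k) = 5*(k + 14) = 5*(14 + k) = 70 + 5*k)
h(o, U) = 93 (h(o, U) = -1*4 + 97 = -4 + 97 = 93)
h(j(l(-3)), 129)/(-3388) - 23796/(-18465) = 93/(-3388) - 23796/(-18465) = 93*(-1/3388) - 23796*(-1/18465) = -93/3388 + 7932/6155 = 26301201/20853140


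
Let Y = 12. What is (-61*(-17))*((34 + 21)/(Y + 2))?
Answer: 57035/14 ≈ 4073.9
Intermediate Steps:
(-61*(-17))*((34 + 21)/(Y + 2)) = (-61*(-17))*((34 + 21)/(12 + 2)) = 1037*(55/14) = 57035/14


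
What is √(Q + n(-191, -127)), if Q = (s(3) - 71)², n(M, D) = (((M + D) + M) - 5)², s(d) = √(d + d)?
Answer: √(269243 - 142*√6) ≈ 518.55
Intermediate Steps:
s(d) = √2*√d (s(d) = √(2*d) = √2*√d)
n(M, D) = (-5 + D + 2*M)² (n(M, D) = (((D + M) + M) - 5)² = ((D + 2*M) - 5)² = (-5 + D + 2*M)²)
Q = (-71 + √6)² (Q = (√2*√3 - 71)² = (√6 - 71)² = (-71 + √6)² ≈ 4699.2)
√(Q + n(-191, -127)) = √((71 - √6)² + (-5 - 127 + 2*(-191))²) = √((71 - √6)² + (-5 - 127 - 382)²) = √((71 - √6)² + (-514)²) = √((71 - √6)² + 264196) = √(264196 + (71 - √6)²)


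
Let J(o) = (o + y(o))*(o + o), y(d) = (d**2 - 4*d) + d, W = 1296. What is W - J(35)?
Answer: -79554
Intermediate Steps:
y(d) = d**2 - 3*d
J(o) = 2*o*(o + o*(-3 + o)) (J(o) = (o + o*(-3 + o))*(o + o) = (o + o*(-3 + o))*(2*o) = 2*o*(o + o*(-3 + o)))
W - J(35) = 1296 - 2*35**2*(-2 + 35) = 1296 - 2*1225*33 = 1296 - 1*80850 = 1296 - 80850 = -79554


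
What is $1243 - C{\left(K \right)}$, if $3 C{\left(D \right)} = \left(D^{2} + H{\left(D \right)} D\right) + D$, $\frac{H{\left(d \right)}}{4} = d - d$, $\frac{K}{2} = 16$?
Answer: $891$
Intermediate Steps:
$K = 32$ ($K = 2 \cdot 16 = 32$)
$H{\left(d \right)} = 0$ ($H{\left(d \right)} = 4 \left(d - d\right) = 4 \cdot 0 = 0$)
$C{\left(D \right)} = \frac{D}{3} + \frac{D^{2}}{3}$ ($C{\left(D \right)} = \frac{\left(D^{2} + 0 D\right) + D}{3} = \frac{\left(D^{2} + 0\right) + D}{3} = \frac{D^{2} + D}{3} = \frac{D + D^{2}}{3} = \frac{D}{3} + \frac{D^{2}}{3}$)
$1243 - C{\left(K \right)} = 1243 - \frac{1}{3} \cdot 32 \left(1 + 32\right) = 1243 - \frac{1}{3} \cdot 32 \cdot 33 = 1243 - 352 = 891$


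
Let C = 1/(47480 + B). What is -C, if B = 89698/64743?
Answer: -9249/439155334 ≈ -2.1061e-5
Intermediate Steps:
B = 12814/9249 (B = 89698*(1/64743) = 12814/9249 ≈ 1.3854)
C = 9249/439155334 (C = 1/(47480 + 12814/9249) = 1/(439155334/9249) = 9249/439155334 ≈ 2.1061e-5)
-C = -1*9249/439155334 = -9249/439155334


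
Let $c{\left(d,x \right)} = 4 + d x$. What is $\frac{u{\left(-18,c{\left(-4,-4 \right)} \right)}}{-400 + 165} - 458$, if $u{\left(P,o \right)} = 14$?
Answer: $- \frac{107644}{235} \approx -458.06$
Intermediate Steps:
$\frac{u{\left(-18,c{\left(-4,-4 \right)} \right)}}{-400 + 165} - 458 = \frac{14}{-400 + 165} - 458 = \frac{14}{-235} - 458 = 14 \left(- \frac{1}{235}\right) - 458 = - \frac{14}{235} - 458 = - \frac{107644}{235}$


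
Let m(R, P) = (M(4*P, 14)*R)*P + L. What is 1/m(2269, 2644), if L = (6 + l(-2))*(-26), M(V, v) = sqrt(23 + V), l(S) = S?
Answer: 13/47683354319322886 + 1499809*sqrt(10599)/95366708638645772 ≈ 1.6191e-9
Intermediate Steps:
L = -104 (L = (6 - 2)*(-26) = 4*(-26) = -104)
m(R, P) = -104 + P*R*sqrt(23 + 4*P) (m(R, P) = (sqrt(23 + 4*P)*R)*P - 104 = (R*sqrt(23 + 4*P))*P - 104 = P*R*sqrt(23 + 4*P) - 104 = -104 + P*R*sqrt(23 + 4*P))
1/m(2269, 2644) = 1/(-104 + 2644*2269*sqrt(23 + 4*2644)) = 1/(-104 + 2644*2269*sqrt(23 + 10576)) = 1/(-104 + 2644*2269*sqrt(10599)) = 1/(-104 + 5999236*sqrt(10599))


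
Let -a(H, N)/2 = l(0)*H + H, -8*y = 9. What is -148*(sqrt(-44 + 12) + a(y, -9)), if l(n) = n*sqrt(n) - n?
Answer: -333 - 592*I*sqrt(2) ≈ -333.0 - 837.21*I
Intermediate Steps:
y = -9/8 (y = -1/8*9 = -9/8 ≈ -1.1250)
l(n) = n**(3/2) - n
a(H, N) = -2*H (a(H, N) = -2*((0**(3/2) - 1*0)*H + H) = -2*((0 + 0)*H + H) = -2*(0*H + H) = -2*(0 + H) = -2*H)
-148*(sqrt(-44 + 12) + a(y, -9)) = -148*(sqrt(-44 + 12) - 2*(-9/8)) = -148*(sqrt(-32) + 9/4) = -148*(4*I*sqrt(2) + 9/4) = -148*(9/4 + 4*I*sqrt(2)) = -333 - 592*I*sqrt(2)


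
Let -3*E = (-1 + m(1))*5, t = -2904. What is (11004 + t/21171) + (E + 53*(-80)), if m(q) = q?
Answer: 47732580/7057 ≈ 6763.9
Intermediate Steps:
E = 0 (E = -(-1 + 1)*5/3 = -0*5 = -⅓*0 = 0)
(11004 + t/21171) + (E + 53*(-80)) = (11004 - 2904/21171) + (0 + 53*(-80)) = (11004 - 2904*1/21171) + (0 - 4240) = (11004 - 968/7057) - 4240 = 77654260/7057 - 4240 = 47732580/7057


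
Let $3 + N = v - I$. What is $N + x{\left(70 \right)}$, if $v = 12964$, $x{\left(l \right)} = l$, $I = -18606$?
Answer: $31637$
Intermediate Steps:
$N = 31567$ ($N = -3 + \left(12964 - -18606\right) = -3 + \left(12964 + 18606\right) = -3 + 31570 = 31567$)
$N + x{\left(70 \right)} = 31567 + 70 = 31637$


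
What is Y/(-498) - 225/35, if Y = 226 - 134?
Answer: -11527/1743 ≈ -6.6133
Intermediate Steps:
Y = 92
Y/(-498) - 225/35 = 92/(-498) - 225/35 = 92*(-1/498) - 225*1/35 = -46/249 - 45/7 = -11527/1743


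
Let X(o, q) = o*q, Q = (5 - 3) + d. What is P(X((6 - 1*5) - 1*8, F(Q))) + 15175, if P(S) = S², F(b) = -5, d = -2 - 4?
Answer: 16400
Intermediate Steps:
d = -6
Q = -4 (Q = (5 - 3) - 6 = 2 - 6 = -4)
P(X((6 - 1*5) - 1*8, F(Q))) + 15175 = (((6 - 1*5) - 1*8)*(-5))² + 15175 = (((6 - 5) - 8)*(-5))² + 15175 = ((1 - 8)*(-5))² + 15175 = (-7*(-5))² + 15175 = 35² + 15175 = 1225 + 15175 = 16400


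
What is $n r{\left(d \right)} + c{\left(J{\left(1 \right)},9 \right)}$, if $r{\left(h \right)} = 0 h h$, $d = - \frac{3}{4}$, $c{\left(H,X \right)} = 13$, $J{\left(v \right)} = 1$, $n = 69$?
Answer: $13$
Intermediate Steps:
$d = - \frac{3}{4}$ ($d = \left(-3\right) \frac{1}{4} = - \frac{3}{4} \approx -0.75$)
$r{\left(h \right)} = 0$ ($r{\left(h \right)} = 0 h = 0$)
$n r{\left(d \right)} + c{\left(J{\left(1 \right)},9 \right)} = 69 \cdot 0 + 13 = 0 + 13 = 13$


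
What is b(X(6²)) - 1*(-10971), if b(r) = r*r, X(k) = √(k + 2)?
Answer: 11009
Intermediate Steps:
X(k) = √(2 + k)
b(r) = r²
b(X(6²)) - 1*(-10971) = (√(2 + 6²))² - 1*(-10971) = (√(2 + 36))² + 10971 = (√38)² + 10971 = 38 + 10971 = 11009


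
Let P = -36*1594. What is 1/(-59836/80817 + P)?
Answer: -80817/4637662564 ≈ -1.7426e-5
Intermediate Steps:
P = -57384
1/(-59836/80817 + P) = 1/(-59836/80817 - 57384) = 1/(-4637662564/80817) = -80817/4637662564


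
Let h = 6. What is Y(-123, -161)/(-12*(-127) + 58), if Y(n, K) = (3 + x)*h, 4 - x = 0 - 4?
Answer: 33/791 ≈ 0.041719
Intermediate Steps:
x = 8 (x = 4 - (0 - 4) = 4 - 1*(-4) = 4 + 4 = 8)
Y(n, K) = 66 (Y(n, K) = (3 + 8)*6 = 11*6 = 66)
Y(-123, -161)/(-12*(-127) + 58) = 66/(-12*(-127) + 58) = 66/(1524 + 58) = 66/1582 = 66*(1/1582) = 33/791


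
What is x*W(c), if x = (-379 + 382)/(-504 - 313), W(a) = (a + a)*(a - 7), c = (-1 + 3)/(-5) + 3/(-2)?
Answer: -267/2150 ≈ -0.12419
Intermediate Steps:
c = -19/10 (c = 2*(-1/5) + 3*(-1/2) = -2/5 - 3/2 = -19/10 ≈ -1.9000)
W(a) = 2*a*(-7 + a) (W(a) = (2*a)*(-7 + a) = 2*a*(-7 + a))
x = -3/817 (x = 3/(-817) = 3*(-1/817) = -3/817 ≈ -0.0036720)
x*W(c) = -6*(-19)*(-7 - 19/10)/(817*10) = -6*(-19)*(-89)/(817*10*10) = -3/817*1691/50 = -267/2150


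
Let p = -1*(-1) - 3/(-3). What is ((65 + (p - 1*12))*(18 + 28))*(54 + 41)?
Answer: 240350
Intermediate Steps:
p = 2 (p = 1 - 3*(-⅓) = 1 + 1 = 2)
((65 + (p - 1*12))*(18 + 28))*(54 + 41) = ((65 + (2 - 1*12))*(18 + 28))*(54 + 41) = ((65 + (2 - 12))*46)*95 = ((65 - 10)*46)*95 = (55*46)*95 = 2530*95 = 240350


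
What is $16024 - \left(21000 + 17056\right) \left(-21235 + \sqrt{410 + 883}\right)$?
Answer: $808135184 - 38056 \sqrt{1293} \approx 8.0677 \cdot 10^{8}$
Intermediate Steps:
$16024 - \left(21000 + 17056\right) \left(-21235 + \sqrt{410 + 883}\right) = 16024 - 38056 \left(-21235 + \sqrt{1293}\right) = 16024 - \left(-808119160 + 38056 \sqrt{1293}\right) = 16024 + \left(808119160 - 38056 \sqrt{1293}\right) = 808135184 - 38056 \sqrt{1293}$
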